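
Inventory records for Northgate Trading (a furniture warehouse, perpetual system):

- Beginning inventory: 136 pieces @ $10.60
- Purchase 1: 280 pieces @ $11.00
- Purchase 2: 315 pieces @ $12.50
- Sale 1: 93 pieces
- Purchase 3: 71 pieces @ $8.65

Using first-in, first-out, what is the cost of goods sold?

COGS = $985.80

Sale 1 (93) [FIFO — oldest first]: 93 @ $10.60 = $985.80
Ending inventory: 43 @ $10.60 + 280 @ $11.00 + 315 @ $12.50 + 71 @ $8.65 = $8,087.45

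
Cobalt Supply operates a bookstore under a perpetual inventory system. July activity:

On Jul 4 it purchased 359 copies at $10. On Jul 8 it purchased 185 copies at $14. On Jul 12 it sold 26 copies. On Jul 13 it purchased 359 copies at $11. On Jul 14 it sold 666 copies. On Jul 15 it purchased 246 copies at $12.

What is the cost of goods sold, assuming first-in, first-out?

Jul 12, 26 sold [FIFO — oldest first]: 26 @ $10 = $260
Jul 14, 666 sold [FIFO — oldest first]: 333 @ $10 + 185 @ $14 + 148 @ $11 = $7,548
Total COGS = $260 + $7,548 = $7,808
Ending inventory: 211 @ $11 + 246 @ $12 = $5,273
Check: goods available $13,081 = COGS $7,808 + ending $5,273

COGS = $7,808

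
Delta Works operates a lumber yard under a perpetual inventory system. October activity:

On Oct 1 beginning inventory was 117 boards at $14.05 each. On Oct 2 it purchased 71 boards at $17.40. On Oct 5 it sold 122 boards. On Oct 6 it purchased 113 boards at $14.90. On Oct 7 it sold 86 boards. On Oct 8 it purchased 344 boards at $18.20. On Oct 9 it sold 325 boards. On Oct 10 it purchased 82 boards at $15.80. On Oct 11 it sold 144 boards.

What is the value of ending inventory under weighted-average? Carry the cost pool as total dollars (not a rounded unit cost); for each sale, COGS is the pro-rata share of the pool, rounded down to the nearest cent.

Ending inventory = $839.95

After Oct 1: 117 on hand, pool $1,643.85 (≈ $14.0500 each)
After Oct 2: 188 on hand, pool $2,879.25 (≈ $15.3152 each)
Oct 5, sell 122: 122/188 × $2,879.25 → $1,868.44
After Oct 6: 179 on hand, pool $2,694.51 (≈ $15.0531 each)
Oct 7, sell 86: 86/179 × $2,694.51 → $1,294.56
After Oct 8: 437 on hand, pool $7,660.75 (≈ $17.5303 each)
Oct 9, sell 325: 325/437 × $7,660.75 → $5,697.35
After Oct 10: 194 on hand, pool $3,259.00 (≈ $16.7990 each)
Oct 11, sell 144: 144/194 × $3,259.00 → $2,419.05
Total COGS = $1,868.44 + $1,294.56 + $5,697.35 + $2,419.05 = $11,279.40
Ending inventory (cost pool remaining) = $839.95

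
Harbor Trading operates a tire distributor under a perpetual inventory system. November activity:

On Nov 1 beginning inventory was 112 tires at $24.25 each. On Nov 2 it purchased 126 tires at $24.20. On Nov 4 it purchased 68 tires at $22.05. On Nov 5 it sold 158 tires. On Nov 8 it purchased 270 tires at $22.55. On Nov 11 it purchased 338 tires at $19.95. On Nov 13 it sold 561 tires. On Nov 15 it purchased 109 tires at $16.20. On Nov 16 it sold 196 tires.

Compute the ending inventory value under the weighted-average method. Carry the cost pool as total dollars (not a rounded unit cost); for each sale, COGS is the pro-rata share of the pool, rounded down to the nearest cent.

After Nov 1: 112 on hand, pool $2,716.00 (≈ $24.2500 each)
After Nov 2: 238 on hand, pool $5,765.20 (≈ $24.2235 each)
After Nov 4: 306 on hand, pool $7,264.60 (≈ $23.7405 each)
Nov 5, sell 158: 158/306 × $7,264.60 → $3,751.00
After Nov 8: 418 on hand, pool $9,602.10 (≈ $22.9715 each)
After Nov 11: 756 on hand, pool $16,345.20 (≈ $21.6206 each)
Nov 13, sell 561: 561/756 × $16,345.20 → $12,129.17
After Nov 15: 304 on hand, pool $5,981.83 (≈ $19.6771 each)
Nov 16, sell 196: 196/304 × $5,981.83 → $3,856.70
Total COGS = $3,751.00 + $12,129.17 + $3,856.70 = $19,736.87
Ending inventory (cost pool remaining) = $2,125.13

Ending inventory = $2,125.13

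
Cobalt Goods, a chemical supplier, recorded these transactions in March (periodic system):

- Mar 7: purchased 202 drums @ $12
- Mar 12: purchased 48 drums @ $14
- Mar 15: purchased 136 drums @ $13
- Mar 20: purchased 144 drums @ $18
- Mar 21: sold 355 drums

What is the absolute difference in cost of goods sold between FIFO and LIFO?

FIFO COGS: 202 @ $12 + 48 @ $14 + 105 @ $13 = $4,461
LIFO COGS: 144 @ $18 + 136 @ $13 + 48 @ $14 + 27 @ $12 = $5,356
Difference = |$4,461 − $5,356| = $895

$895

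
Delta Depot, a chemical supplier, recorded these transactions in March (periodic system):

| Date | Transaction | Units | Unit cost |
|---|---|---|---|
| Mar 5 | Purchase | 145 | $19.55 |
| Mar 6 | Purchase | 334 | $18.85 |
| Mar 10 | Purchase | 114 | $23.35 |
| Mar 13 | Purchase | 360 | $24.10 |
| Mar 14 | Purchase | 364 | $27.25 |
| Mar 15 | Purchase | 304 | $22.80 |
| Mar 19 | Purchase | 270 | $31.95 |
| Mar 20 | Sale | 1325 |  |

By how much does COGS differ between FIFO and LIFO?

$4,213.20

FIFO COGS: 145 @ $19.55 + 334 @ $18.85 + 114 @ $23.35 + 360 @ $24.10 + 364 @ $27.25 + 8 @ $22.80 = $30,569.95
LIFO COGS: 270 @ $31.95 + 304 @ $22.80 + 364 @ $27.25 + 360 @ $24.10 + 27 @ $23.35 = $34,783.15
Difference = |$30,569.95 − $34,783.15| = $4,213.20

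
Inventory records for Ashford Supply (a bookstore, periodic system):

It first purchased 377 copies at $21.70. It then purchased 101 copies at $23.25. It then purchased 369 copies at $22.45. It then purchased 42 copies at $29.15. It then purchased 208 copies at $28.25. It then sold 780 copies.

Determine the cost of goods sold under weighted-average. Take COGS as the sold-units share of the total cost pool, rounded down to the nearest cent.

COGS = $18,425.27

Sale 1, sell 780: 780/1097 × $25,913.50 → $18,425.27
Ending inventory (cost pool remaining) = $7,488.23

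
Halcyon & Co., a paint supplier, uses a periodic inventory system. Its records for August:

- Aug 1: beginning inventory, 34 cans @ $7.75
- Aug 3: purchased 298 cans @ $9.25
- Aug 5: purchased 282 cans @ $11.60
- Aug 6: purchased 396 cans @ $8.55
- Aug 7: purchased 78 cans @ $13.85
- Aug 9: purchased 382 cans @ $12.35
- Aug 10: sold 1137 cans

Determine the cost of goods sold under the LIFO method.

Aug 10, 1137 sold [LIFO — newest first]: 382 @ $12.35 + 78 @ $13.85 + 396 @ $8.55 + 281 @ $11.60 = $12,443.40
Ending inventory: 34 @ $7.75 + 298 @ $9.25 + 1 @ $11.60 = $3,031.60

COGS = $12,443.40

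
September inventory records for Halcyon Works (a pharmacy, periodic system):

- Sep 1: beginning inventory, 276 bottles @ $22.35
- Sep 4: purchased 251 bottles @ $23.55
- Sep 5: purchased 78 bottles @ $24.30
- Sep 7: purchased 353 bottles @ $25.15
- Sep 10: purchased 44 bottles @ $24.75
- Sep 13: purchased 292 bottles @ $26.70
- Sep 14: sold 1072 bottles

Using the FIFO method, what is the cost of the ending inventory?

Ending inventory = $5,927.40

Sep 14, 1072 sold [FIFO — oldest first]: 276 @ $22.35 + 251 @ $23.55 + 78 @ $24.30 + 353 @ $25.15 + 44 @ $24.75 + 70 @ $26.70 = $25,811.00
Ending inventory: 222 @ $26.70 = $5,927.40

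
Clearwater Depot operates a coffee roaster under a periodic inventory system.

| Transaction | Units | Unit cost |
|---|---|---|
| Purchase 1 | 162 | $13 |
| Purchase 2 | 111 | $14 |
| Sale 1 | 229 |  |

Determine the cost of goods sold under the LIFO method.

Sale 1 (229) [LIFO — newest first]: 111 @ $14 + 118 @ $13 = $3,088
Ending inventory: 44 @ $13 = $572
Check: goods available $3,660 = COGS $3,088 + ending $572

COGS = $3,088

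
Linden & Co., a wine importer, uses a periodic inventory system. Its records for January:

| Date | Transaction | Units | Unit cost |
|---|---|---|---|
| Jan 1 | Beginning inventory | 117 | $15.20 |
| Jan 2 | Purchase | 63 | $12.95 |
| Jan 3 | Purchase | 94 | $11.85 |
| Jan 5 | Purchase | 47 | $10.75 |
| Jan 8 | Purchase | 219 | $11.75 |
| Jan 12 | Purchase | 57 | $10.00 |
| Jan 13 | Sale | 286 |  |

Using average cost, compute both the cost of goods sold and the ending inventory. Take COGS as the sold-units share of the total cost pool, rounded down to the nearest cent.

COGS = $3,524.29; ending inventory = $3,832.36

Jan 13, sell 286: 286/597 × $7,356.65 → $3,524.29
Ending inventory (cost pool remaining) = $3,832.36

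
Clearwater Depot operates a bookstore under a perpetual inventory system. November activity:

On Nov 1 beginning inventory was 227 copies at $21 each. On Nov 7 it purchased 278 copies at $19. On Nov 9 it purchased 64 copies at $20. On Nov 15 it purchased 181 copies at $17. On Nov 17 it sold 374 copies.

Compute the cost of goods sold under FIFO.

Nov 17, 374 sold [FIFO — oldest first]: 227 @ $21 + 147 @ $19 = $7,560
Ending inventory: 131 @ $19 + 64 @ $20 + 181 @ $17 = $6,846

COGS = $7,560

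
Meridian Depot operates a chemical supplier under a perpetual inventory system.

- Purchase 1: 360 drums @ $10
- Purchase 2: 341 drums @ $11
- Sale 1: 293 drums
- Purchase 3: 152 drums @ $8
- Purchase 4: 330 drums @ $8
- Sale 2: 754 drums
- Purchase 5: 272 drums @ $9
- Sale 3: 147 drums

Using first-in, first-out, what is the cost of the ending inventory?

Sale 1 (293) [FIFO — oldest first]: 293 @ $10 = $2,930
Sale 2 (754) [FIFO — oldest first]: 67 @ $10 + 341 @ $11 + 152 @ $8 + 194 @ $8 = $7,189
Sale 3 (147) [FIFO — oldest first]: 136 @ $8 + 11 @ $9 = $1,187
Total COGS = $2,930 + $7,189 + $1,187 = $11,306
Ending inventory: 261 @ $9 = $2,349

Ending inventory = $2,349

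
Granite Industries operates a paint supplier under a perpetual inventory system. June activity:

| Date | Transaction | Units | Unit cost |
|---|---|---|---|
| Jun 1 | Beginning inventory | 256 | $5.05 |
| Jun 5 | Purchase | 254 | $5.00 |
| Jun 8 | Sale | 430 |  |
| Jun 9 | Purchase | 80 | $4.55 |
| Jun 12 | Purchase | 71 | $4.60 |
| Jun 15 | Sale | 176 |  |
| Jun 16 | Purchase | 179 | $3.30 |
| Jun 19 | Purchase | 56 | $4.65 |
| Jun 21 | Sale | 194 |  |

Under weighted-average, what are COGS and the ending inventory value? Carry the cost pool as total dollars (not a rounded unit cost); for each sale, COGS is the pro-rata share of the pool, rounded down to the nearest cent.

COGS = $3,736.63; ending inventory = $367.87

After Jun 1: 256 on hand, pool $1,292.80 (≈ $5.0500 each)
After Jun 5: 510 on hand, pool $2,562.80 (≈ $5.0251 each)
Jun 8, sell 430: 430/510 × $2,562.80 → $2,160.79
After Jun 9: 160 on hand, pool $766.01 (≈ $4.7876 each)
After Jun 12: 231 on hand, pool $1,092.61 (≈ $4.7299 each)
Jun 15, sell 176: 176/231 × $1,092.61 → $832.46
After Jun 16: 234 on hand, pool $850.85 (≈ $3.6361 each)
After Jun 19: 290 on hand, pool $1,111.25 (≈ $3.8319 each)
Jun 21, sell 194: 194/290 × $1,111.25 → $743.38
Total COGS = $2,160.79 + $832.46 + $743.38 = $3,736.63
Ending inventory (cost pool remaining) = $367.87
Check: goods available $4,104.50 = COGS $3,736.63 + ending $367.87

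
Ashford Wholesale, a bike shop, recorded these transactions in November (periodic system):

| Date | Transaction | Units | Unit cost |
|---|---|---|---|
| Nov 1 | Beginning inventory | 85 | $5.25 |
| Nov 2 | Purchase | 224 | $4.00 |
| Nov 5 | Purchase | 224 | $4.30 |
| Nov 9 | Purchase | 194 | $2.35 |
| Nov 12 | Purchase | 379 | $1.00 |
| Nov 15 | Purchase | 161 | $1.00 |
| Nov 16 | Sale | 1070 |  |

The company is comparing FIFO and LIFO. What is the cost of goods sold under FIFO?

COGS = $3,104.35

FIFO COGS: 85 @ $5.25 + 224 @ $4.00 + 224 @ $4.30 + 194 @ $2.35 + 343 @ $1.00 = $3,104.35
LIFO COGS: 161 @ $1.00 + 379 @ $1.00 + 194 @ $2.35 + 224 @ $4.30 + 112 @ $4.00 = $2,407.10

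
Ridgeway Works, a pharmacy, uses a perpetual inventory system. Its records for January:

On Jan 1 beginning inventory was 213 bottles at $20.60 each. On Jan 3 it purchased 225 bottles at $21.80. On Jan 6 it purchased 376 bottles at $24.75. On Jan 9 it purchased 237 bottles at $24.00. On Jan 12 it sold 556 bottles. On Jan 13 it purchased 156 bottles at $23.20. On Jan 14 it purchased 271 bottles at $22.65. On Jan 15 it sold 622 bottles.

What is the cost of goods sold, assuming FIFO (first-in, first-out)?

Jan 12, 556 sold [FIFO — oldest first]: 213 @ $20.60 + 225 @ $21.80 + 118 @ $24.75 = $12,213.30
Jan 15, 622 sold [FIFO — oldest first]: 258 @ $24.75 + 237 @ $24.00 + 127 @ $23.20 = $15,019.90
Total COGS = $12,213.30 + $15,019.90 = $27,233.20
Ending inventory: 29 @ $23.20 + 271 @ $22.65 = $6,810.95

COGS = $27,233.20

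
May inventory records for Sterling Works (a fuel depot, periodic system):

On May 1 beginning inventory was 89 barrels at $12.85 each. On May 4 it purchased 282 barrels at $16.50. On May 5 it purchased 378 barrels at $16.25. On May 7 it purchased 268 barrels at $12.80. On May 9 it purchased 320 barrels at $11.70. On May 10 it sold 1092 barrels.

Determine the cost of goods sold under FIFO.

May 10, 1092 sold [FIFO — oldest first]: 89 @ $12.85 + 282 @ $16.50 + 378 @ $16.25 + 268 @ $12.80 + 75 @ $11.70 = $16,247.05
Ending inventory: 245 @ $11.70 = $2,866.50

COGS = $16,247.05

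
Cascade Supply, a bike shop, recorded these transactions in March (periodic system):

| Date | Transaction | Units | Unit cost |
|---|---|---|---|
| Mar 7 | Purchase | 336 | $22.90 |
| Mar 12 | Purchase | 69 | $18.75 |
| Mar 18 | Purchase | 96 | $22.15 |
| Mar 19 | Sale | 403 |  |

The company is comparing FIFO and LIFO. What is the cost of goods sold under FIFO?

FIFO COGS: 336 @ $22.90 + 67 @ $18.75 = $8,950.65
LIFO COGS: 96 @ $22.15 + 69 @ $18.75 + 238 @ $22.90 = $8,870.35

COGS = $8,950.65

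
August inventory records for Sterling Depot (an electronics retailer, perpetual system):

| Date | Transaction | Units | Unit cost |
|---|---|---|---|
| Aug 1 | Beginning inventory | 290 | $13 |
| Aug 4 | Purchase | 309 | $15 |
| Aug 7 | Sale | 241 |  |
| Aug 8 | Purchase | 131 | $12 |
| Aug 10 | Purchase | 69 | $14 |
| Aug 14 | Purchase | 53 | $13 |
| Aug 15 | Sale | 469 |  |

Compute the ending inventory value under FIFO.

Ending inventory = $1,895

Aug 7, 241 sold [FIFO — oldest first]: 241 @ $13 = $3,133
Aug 15, 469 sold [FIFO — oldest first]: 49 @ $13 + 309 @ $15 + 111 @ $12 = $6,604
Total COGS = $3,133 + $6,604 = $9,737
Ending inventory: 20 @ $12 + 69 @ $14 + 53 @ $13 = $1,895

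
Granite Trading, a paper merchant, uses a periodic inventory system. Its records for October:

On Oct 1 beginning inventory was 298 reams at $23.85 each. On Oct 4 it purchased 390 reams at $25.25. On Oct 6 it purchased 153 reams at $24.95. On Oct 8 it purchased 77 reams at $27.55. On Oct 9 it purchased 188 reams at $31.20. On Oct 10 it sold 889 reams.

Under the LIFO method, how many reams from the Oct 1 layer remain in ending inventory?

217

Oct 10, 889 sold [LIFO — newest first]: 188 @ $31.20 + 77 @ $27.55 + 153 @ $24.95 + 390 @ $25.25 + 81 @ $23.85 = $23,583.65
Ending inventory: 217 @ $23.85 = $5,175.45
Check: goods available $28,759.10 = COGS $23,583.65 + ending $5,175.45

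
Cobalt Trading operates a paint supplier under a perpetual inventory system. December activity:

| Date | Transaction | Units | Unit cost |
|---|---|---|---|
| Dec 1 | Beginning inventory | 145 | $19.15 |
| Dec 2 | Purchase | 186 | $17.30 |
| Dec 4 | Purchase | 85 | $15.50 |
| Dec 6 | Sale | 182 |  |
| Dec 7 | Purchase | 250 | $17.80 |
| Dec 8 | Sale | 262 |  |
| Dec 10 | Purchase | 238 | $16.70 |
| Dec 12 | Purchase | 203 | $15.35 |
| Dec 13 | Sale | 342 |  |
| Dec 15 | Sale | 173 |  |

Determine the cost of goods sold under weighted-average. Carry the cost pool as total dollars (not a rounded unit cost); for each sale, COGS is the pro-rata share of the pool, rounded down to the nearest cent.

After Dec 1: 145 on hand, pool $2,776.75 (≈ $19.1500 each)
After Dec 2: 331 on hand, pool $5,994.55 (≈ $18.1104 each)
After Dec 4: 416 on hand, pool $7,312.05 (≈ $17.5770 each)
Dec 6, sell 182: 182/416 × $7,312.05 → $3,199.02
After Dec 7: 484 on hand, pool $8,563.03 (≈ $17.6922 each)
Dec 8, sell 262: 262/484 × $8,563.03 → $4,635.35
After Dec 10: 460 on hand, pool $7,902.28 (≈ $17.1789 each)
After Dec 12: 663 on hand, pool $11,018.33 (≈ $16.6189 each)
Dec 13, sell 342: 342/663 × $11,018.33 → $5,683.66
Dec 15, sell 173: 173/321 × $5,334.67 → $2,875.07
Total COGS = $3,199.02 + $4,635.35 + $5,683.66 + $2,875.07 = $16,393.10
Ending inventory (cost pool remaining) = $2,459.60

COGS = $16,393.10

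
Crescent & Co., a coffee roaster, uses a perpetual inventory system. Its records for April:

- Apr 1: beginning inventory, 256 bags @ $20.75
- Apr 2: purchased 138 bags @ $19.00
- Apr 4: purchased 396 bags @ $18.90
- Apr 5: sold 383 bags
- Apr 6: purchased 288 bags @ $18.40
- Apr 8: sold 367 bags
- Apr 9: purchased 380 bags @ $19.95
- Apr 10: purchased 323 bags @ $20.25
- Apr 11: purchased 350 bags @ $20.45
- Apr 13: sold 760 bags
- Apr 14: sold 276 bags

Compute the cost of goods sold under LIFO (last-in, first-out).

COGS = $34,977.70

Apr 5, 383 sold [LIFO — newest first]: 383 @ $18.90 = $7,238.70
Apr 8, 367 sold [LIFO — newest first]: 288 @ $18.40 + 13 @ $18.90 + 66 @ $19.00 = $6,798.90
Apr 13, 760 sold [LIFO — newest first]: 350 @ $20.45 + 323 @ $20.25 + 87 @ $19.95 = $15,433.90
Apr 14, 276 sold [LIFO — newest first]: 276 @ $19.95 = $5,506.20
Total COGS = $7,238.70 + $6,798.90 + $15,433.90 + $5,506.20 = $34,977.70
Ending inventory: 256 @ $20.75 + 72 @ $19.00 + 17 @ $19.95 = $7,019.15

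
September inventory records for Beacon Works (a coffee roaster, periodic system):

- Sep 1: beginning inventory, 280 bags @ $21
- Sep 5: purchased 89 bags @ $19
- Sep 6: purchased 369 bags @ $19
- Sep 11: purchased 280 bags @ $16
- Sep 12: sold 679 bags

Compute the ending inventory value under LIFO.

Sep 12, 679 sold [LIFO — newest first]: 280 @ $16 + 369 @ $19 + 30 @ $19 = $12,061
Ending inventory: 280 @ $21 + 59 @ $19 = $7,001

Ending inventory = $7,001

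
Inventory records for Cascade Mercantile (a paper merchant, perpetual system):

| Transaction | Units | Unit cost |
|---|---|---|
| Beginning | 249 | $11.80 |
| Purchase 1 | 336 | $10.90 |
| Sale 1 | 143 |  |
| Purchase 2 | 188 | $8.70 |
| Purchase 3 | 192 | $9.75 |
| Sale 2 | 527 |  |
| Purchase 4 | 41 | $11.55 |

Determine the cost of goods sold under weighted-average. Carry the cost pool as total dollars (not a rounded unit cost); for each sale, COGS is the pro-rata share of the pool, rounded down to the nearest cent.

After Beginning: 249 on hand, pool $2,938.20 (≈ $11.8000 each)
After Purchase 1: 585 on hand, pool $6,600.60 (≈ $11.2831 each)
Sale 1, sell 143: 143/585 × $6,600.60 → $1,613.48
After Purchase 2: 630 on hand, pool $6,622.72 (≈ $10.5123 each)
After Purchase 3: 822 on hand, pool $8,494.72 (≈ $10.3342 each)
Sale 2, sell 527: 527/822 × $8,494.72 → $5,446.12
After Purchase 4: 336 on hand, pool $3,522.15 (≈ $10.4826 each)
Total COGS = $1,613.48 + $5,446.12 = $7,059.60
Ending inventory (cost pool remaining) = $3,522.15

COGS = $7,059.60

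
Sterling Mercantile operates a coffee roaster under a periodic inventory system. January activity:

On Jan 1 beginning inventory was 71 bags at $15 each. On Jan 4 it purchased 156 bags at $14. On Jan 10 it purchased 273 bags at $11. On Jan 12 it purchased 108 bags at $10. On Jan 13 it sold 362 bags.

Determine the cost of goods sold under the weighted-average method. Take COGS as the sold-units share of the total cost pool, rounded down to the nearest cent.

Jan 13, sell 362: 362/608 × $7,332.00 → $4,365.43
Ending inventory (cost pool remaining) = $2,966.57

COGS = $4,365.43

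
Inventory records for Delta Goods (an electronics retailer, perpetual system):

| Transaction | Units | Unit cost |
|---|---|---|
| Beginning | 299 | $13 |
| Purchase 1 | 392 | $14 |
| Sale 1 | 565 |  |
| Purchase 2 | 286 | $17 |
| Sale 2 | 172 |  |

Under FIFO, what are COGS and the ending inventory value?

COGS = $10,157; ending inventory = $4,080

Sale 1 (565) [FIFO — oldest first]: 299 @ $13 + 266 @ $14 = $7,611
Sale 2 (172) [FIFO — oldest first]: 126 @ $14 + 46 @ $17 = $2,546
Total COGS = $7,611 + $2,546 = $10,157
Ending inventory: 240 @ $17 = $4,080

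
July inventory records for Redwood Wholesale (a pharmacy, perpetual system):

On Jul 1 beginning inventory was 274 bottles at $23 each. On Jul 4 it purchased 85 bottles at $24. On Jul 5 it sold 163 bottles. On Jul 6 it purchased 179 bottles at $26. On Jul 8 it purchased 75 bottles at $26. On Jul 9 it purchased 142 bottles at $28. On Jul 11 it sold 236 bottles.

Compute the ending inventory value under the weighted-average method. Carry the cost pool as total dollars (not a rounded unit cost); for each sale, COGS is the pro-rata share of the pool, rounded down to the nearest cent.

Ending inventory = $9,101.10

After Jul 1: 274 on hand, pool $6,302.00 (≈ $23.0000 each)
After Jul 4: 359 on hand, pool $8,342.00 (≈ $23.2368 each)
Jul 5, sell 163: 163/359 × $8,342.00 → $3,787.59
After Jul 6: 375 on hand, pool $9,208.41 (≈ $24.5558 each)
After Jul 8: 450 on hand, pool $11,158.41 (≈ $24.7965 each)
After Jul 9: 592 on hand, pool $15,134.41 (≈ $25.5649 each)
Jul 11, sell 236: 236/592 × $15,134.41 → $6,033.31
Total COGS = $3,787.59 + $6,033.31 = $9,820.90
Ending inventory (cost pool remaining) = $9,101.10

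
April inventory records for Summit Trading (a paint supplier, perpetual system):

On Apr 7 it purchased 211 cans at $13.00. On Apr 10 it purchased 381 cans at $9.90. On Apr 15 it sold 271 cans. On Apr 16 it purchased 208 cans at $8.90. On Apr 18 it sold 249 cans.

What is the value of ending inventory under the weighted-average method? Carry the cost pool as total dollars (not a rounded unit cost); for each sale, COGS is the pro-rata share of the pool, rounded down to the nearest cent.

After Apr 7: 211 on hand, pool $2,743.00 (≈ $13.0000 each)
After Apr 10: 592 on hand, pool $6,514.90 (≈ $11.0049 each)
Apr 15, sell 271: 271/592 × $6,514.90 → $2,982.32
After Apr 16: 529 on hand, pool $5,383.78 (≈ $10.1773 each)
Apr 18, sell 249: 249/529 × $5,383.78 → $2,534.14
Total COGS = $2,982.32 + $2,534.14 = $5,516.46
Ending inventory (cost pool remaining) = $2,849.64

Ending inventory = $2,849.64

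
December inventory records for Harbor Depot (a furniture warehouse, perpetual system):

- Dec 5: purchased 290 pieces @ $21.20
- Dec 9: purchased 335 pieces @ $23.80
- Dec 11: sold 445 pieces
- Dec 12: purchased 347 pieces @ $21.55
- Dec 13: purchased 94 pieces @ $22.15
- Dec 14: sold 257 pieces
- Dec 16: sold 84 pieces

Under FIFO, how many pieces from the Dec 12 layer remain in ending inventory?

Dec 11, 445 sold [FIFO — oldest first]: 290 @ $21.20 + 155 @ $23.80 = $9,837.00
Dec 14, 257 sold [FIFO — oldest first]: 180 @ $23.80 + 77 @ $21.55 = $5,943.35
Dec 16, 84 sold [FIFO — oldest first]: 84 @ $21.55 = $1,810.20
Total COGS = $9,837.00 + $5,943.35 + $1,810.20 = $17,590.55
Ending inventory: 186 @ $21.55 + 94 @ $22.15 = $6,090.40
Check: goods available $23,680.95 = COGS $17,590.55 + ending $6,090.40

186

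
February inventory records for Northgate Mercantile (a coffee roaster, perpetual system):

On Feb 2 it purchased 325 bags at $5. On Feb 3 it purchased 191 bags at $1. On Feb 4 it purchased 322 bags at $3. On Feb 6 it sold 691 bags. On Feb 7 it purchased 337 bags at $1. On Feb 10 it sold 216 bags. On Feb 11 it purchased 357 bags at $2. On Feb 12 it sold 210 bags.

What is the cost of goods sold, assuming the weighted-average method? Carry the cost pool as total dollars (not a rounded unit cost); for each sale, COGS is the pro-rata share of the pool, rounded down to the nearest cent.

After Feb 2: 325 on hand, pool $1,625.00 (≈ $5.0000 each)
After Feb 3: 516 on hand, pool $1,816.00 (≈ $3.5194 each)
After Feb 4: 838 on hand, pool $2,782.00 (≈ $3.3198 each)
Feb 6, sell 691: 691/838 × $2,782.00 → $2,293.98
After Feb 7: 484 on hand, pool $825.02 (≈ $1.7046 each)
Feb 10, sell 216: 216/484 × $825.02 → $368.19
After Feb 11: 625 on hand, pool $1,170.83 (≈ $1.8733 each)
Feb 12, sell 210: 210/625 × $1,170.83 → $393.39
Total COGS = $2,293.98 + $368.19 + $393.39 = $3,055.56
Ending inventory (cost pool remaining) = $777.44

COGS = $3,055.56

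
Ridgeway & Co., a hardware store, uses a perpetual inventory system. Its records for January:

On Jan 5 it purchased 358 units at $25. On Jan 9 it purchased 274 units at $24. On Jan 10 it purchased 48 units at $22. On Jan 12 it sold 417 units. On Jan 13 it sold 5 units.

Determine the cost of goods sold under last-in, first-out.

COGS = $10,132

Jan 12, 417 sold [LIFO — newest first]: 48 @ $22 + 274 @ $24 + 95 @ $25 = $10,007
Jan 13, 5 sold [LIFO — newest first]: 5 @ $25 = $125
Total COGS = $10,007 + $125 = $10,132
Ending inventory: 258 @ $25 = $6,450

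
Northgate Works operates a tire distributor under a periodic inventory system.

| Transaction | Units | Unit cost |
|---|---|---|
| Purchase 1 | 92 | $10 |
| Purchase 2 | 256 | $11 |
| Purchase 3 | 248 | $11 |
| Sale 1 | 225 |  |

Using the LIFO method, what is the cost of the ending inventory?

Ending inventory = $3,989

Sale 1 (225) [LIFO — newest first]: 225 @ $11 = $2,475
Ending inventory: 92 @ $10 + 256 @ $11 + 23 @ $11 = $3,989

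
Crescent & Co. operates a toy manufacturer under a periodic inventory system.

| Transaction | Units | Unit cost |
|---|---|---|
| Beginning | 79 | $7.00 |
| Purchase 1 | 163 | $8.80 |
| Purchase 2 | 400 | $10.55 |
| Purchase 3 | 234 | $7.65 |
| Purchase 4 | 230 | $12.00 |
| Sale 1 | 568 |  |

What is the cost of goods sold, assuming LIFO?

COGS = $5,647.30

Sale 1 (568) [LIFO — newest first]: 230 @ $12.00 + 234 @ $7.65 + 104 @ $10.55 = $5,647.30
Ending inventory: 79 @ $7.00 + 163 @ $8.80 + 296 @ $10.55 = $5,110.20
Check: goods available $10,757.50 = COGS $5,647.30 + ending $5,110.20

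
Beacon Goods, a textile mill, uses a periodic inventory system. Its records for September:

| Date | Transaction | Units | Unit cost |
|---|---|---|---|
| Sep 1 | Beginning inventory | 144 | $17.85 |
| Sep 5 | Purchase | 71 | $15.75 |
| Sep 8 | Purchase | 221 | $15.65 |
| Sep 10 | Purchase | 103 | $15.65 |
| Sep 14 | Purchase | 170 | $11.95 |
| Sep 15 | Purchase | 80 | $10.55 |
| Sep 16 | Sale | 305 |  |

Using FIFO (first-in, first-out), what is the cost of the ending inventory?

Ending inventory = $6,537.60

Sep 16, 305 sold [FIFO — oldest first]: 144 @ $17.85 + 71 @ $15.75 + 90 @ $15.65 = $5,097.15
Ending inventory: 131 @ $15.65 + 103 @ $15.65 + 170 @ $11.95 + 80 @ $10.55 = $6,537.60
Check: goods available $11,634.75 = COGS $5,097.15 + ending $6,537.60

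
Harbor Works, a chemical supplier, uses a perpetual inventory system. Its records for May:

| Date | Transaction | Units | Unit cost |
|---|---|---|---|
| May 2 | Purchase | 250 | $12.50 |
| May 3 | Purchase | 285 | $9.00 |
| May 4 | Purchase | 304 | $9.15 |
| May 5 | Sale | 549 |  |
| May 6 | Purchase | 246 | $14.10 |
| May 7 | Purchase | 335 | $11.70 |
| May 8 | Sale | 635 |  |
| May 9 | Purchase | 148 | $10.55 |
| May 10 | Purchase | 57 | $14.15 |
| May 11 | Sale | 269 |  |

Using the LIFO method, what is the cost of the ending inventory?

May 5, 549 sold [LIFO — newest first]: 304 @ $9.15 + 245 @ $9.00 = $4,986.60
May 8, 635 sold [LIFO — newest first]: 335 @ $11.70 + 246 @ $14.10 + 40 @ $9.00 + 14 @ $12.50 = $7,923.10
May 11, 269 sold [LIFO — newest first]: 57 @ $14.15 + 148 @ $10.55 + 64 @ $12.50 = $3,167.95
Total COGS = $4,986.60 + $7,923.10 + $3,167.95 = $16,077.65
Ending inventory: 172 @ $12.50 = $2,150.00
Check: goods available $18,227.65 = COGS $16,077.65 + ending $2,150.00

Ending inventory = $2,150.00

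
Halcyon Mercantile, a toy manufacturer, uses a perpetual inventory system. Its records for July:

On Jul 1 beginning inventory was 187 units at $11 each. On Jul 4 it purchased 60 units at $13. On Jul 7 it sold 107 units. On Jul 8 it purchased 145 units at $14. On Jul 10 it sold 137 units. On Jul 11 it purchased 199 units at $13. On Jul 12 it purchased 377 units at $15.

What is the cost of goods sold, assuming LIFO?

Jul 7, 107 sold [LIFO — newest first]: 60 @ $13 + 47 @ $11 = $1,297
Jul 10, 137 sold [LIFO — newest first]: 137 @ $14 = $1,918
Total COGS = $1,297 + $1,918 = $3,215
Ending inventory: 140 @ $11 + 8 @ $14 + 199 @ $13 + 377 @ $15 = $9,894
Check: goods available $13,109 = COGS $3,215 + ending $9,894

COGS = $3,215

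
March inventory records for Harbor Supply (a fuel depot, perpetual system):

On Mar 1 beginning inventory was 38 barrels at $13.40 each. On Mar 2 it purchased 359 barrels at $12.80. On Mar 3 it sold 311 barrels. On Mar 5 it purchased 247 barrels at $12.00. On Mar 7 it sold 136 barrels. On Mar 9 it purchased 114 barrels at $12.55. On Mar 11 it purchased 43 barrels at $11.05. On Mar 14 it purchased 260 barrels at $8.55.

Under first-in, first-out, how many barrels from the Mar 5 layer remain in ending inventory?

197

Mar 3, 311 sold [FIFO — oldest first]: 38 @ $13.40 + 273 @ $12.80 = $4,003.60
Mar 7, 136 sold [FIFO — oldest first]: 86 @ $12.80 + 50 @ $12.00 = $1,700.80
Total COGS = $4,003.60 + $1,700.80 = $5,704.40
Ending inventory: 197 @ $12.00 + 114 @ $12.55 + 43 @ $11.05 + 260 @ $8.55 = $6,492.85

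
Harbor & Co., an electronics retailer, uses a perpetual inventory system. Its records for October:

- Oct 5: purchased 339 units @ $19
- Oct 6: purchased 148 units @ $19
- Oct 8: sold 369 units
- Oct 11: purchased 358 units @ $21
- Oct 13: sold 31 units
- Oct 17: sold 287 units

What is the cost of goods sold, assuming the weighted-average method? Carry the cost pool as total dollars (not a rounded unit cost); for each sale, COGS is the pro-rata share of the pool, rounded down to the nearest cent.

COGS = $13,531.33

After Oct 5: 339 on hand, pool $6,441.00 (≈ $19.0000 each)
After Oct 6: 487 on hand, pool $9,253.00 (≈ $19.0000 each)
Oct 8, sell 369: 369/487 × $9,253.00 → $7,011.00
After Oct 11: 476 on hand, pool $9,760.00 (≈ $20.5042 each)
Oct 13, sell 31: 31/476 × $9,760.00 → $635.63
Oct 17, sell 287: 287/445 × $9,124.37 → $5,884.70
Total COGS = $7,011.00 + $635.63 + $5,884.70 = $13,531.33
Ending inventory (cost pool remaining) = $3,239.67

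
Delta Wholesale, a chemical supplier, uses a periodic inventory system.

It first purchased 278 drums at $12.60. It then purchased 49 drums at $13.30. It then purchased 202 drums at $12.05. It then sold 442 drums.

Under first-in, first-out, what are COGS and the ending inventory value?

COGS = $5,540.25; ending inventory = $1,048.35

Sale 1 (442) [FIFO — oldest first]: 278 @ $12.60 + 49 @ $13.30 + 115 @ $12.05 = $5,540.25
Ending inventory: 87 @ $12.05 = $1,048.35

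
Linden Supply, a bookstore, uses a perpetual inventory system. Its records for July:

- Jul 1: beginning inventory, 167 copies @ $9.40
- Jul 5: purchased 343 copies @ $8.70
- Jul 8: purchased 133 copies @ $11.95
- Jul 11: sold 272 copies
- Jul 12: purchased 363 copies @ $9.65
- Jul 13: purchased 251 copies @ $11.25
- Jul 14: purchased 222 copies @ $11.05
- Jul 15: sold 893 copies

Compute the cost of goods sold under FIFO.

Jul 11, 272 sold [FIFO — oldest first]: 167 @ $9.40 + 105 @ $8.70 = $2,483.30
Jul 15, 893 sold [FIFO — oldest first]: 238 @ $8.70 + 133 @ $11.95 + 363 @ $9.65 + 159 @ $11.25 = $8,951.65
Total COGS = $2,483.30 + $8,951.65 = $11,434.95
Ending inventory: 92 @ $11.25 + 222 @ $11.05 = $3,488.10
Check: goods available $14,923.05 = COGS $11,434.95 + ending $3,488.10

COGS = $11,434.95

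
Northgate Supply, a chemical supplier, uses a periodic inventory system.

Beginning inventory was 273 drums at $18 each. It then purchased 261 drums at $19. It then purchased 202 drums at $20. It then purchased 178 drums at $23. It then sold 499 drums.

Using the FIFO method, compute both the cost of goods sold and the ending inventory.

Sale 1 (499) [FIFO — oldest first]: 273 @ $18 + 226 @ $19 = $9,208
Ending inventory: 35 @ $19 + 202 @ $20 + 178 @ $23 = $8,799

COGS = $9,208; ending inventory = $8,799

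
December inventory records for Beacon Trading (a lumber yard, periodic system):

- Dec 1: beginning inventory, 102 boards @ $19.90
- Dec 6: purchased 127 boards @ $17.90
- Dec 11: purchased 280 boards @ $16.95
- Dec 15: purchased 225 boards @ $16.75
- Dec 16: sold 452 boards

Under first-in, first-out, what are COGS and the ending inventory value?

COGS = $8,082.95; ending inventory = $4,734.90

Dec 16, 452 sold [FIFO — oldest first]: 102 @ $19.90 + 127 @ $17.90 + 223 @ $16.95 = $8,082.95
Ending inventory: 57 @ $16.95 + 225 @ $16.75 = $4,734.90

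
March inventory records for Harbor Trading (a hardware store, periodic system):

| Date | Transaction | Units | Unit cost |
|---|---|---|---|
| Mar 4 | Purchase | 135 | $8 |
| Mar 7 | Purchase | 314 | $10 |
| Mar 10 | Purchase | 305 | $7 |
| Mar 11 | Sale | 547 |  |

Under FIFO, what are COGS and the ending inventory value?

Mar 11, 547 sold [FIFO — oldest first]: 135 @ $8 + 314 @ $10 + 98 @ $7 = $4,906
Ending inventory: 207 @ $7 = $1,449
Check: goods available $6,355 = COGS $4,906 + ending $1,449

COGS = $4,906; ending inventory = $1,449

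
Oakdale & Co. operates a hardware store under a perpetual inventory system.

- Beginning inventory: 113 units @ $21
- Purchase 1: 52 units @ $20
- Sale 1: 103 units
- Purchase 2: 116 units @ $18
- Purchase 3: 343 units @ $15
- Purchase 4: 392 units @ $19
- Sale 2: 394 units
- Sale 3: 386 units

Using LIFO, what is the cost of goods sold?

Sale 1 (103) [LIFO — newest first]: 52 @ $20 + 51 @ $21 = $2,111
Sale 2 (394) [LIFO — newest first]: 392 @ $19 + 2 @ $15 = $7,478
Sale 3 (386) [LIFO — newest first]: 341 @ $15 + 45 @ $18 = $5,925
Total COGS = $2,111 + $7,478 + $5,925 = $15,514
Ending inventory: 62 @ $21 + 71 @ $18 = $2,580

COGS = $15,514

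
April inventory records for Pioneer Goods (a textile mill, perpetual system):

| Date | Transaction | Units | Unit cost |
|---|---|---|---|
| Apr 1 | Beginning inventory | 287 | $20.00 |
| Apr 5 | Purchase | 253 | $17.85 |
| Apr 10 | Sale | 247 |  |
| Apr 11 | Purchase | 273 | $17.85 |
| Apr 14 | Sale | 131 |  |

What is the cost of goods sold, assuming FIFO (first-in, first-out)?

Apr 10, 247 sold [FIFO — oldest first]: 247 @ $20.00 = $4,940.00
Apr 14, 131 sold [FIFO — oldest first]: 40 @ $20.00 + 91 @ $17.85 = $2,424.35
Total COGS = $4,940.00 + $2,424.35 = $7,364.35
Ending inventory: 162 @ $17.85 + 273 @ $17.85 = $7,764.75

COGS = $7,364.35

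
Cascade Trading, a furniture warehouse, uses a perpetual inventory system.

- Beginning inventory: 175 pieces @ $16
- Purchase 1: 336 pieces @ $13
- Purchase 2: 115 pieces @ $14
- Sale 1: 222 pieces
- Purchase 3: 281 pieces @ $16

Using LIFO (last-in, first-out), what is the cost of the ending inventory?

Sale 1 (222) [LIFO — newest first]: 115 @ $14 + 107 @ $13 = $3,001
Ending inventory: 175 @ $16 + 229 @ $13 + 281 @ $16 = $10,273

Ending inventory = $10,273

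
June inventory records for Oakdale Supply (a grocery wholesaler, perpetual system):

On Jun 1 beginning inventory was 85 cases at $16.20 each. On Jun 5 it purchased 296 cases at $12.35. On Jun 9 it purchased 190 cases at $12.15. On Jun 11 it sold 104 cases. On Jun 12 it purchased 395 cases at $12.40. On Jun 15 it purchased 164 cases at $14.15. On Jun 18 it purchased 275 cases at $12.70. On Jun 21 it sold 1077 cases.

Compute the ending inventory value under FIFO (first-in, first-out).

Ending inventory = $2,844.80

Jun 11, 104 sold [FIFO — oldest first]: 85 @ $16.20 + 19 @ $12.35 = $1,611.65
Jun 21, 1077 sold [FIFO — oldest first]: 277 @ $12.35 + 190 @ $12.15 + 395 @ $12.40 + 164 @ $14.15 + 51 @ $12.70 = $13,595.75
Total COGS = $1,611.65 + $13,595.75 = $15,207.40
Ending inventory: 224 @ $12.70 = $2,844.80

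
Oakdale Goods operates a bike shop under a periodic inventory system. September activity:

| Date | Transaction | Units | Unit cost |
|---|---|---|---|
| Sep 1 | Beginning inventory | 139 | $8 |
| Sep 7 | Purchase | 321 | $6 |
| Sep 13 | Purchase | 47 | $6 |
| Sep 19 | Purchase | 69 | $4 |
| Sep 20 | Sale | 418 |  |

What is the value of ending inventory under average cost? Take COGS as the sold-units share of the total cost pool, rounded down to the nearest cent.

Ending inventory = $986.41

Sep 20, sell 418: 418/576 × $3,596.00 → $2,609.59
Ending inventory (cost pool remaining) = $986.41
Check: goods available $3,596.00 = COGS $2,609.59 + ending $986.41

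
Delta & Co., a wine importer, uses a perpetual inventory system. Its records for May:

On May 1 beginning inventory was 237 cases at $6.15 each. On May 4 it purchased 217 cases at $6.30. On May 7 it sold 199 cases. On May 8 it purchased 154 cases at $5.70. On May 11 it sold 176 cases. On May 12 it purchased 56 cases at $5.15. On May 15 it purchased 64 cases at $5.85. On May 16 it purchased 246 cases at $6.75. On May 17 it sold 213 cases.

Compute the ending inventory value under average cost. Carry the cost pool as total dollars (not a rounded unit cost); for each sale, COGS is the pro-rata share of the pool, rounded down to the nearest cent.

After May 1: 237 on hand, pool $1,457.55 (≈ $6.1500 each)
After May 4: 454 on hand, pool $2,824.65 (≈ $6.2217 each)
May 7, sell 199: 199/454 × $2,824.65 → $1,238.11
After May 8: 409 on hand, pool $2,464.34 (≈ $6.0253 each)
May 11, sell 176: 176/409 × $2,464.34 → $1,060.44
After May 12: 289 on hand, pool $1,692.30 (≈ $5.8557 each)
After May 15: 353 on hand, pool $2,066.70 (≈ $5.8547 each)
After May 16: 599 on hand, pool $3,727.20 (≈ $6.2224 each)
May 17, sell 213: 213/599 × $3,727.20 → $1,325.36
Total COGS = $1,238.11 + $1,060.44 + $1,325.36 = $3,623.91
Ending inventory (cost pool remaining) = $2,401.84

Ending inventory = $2,401.84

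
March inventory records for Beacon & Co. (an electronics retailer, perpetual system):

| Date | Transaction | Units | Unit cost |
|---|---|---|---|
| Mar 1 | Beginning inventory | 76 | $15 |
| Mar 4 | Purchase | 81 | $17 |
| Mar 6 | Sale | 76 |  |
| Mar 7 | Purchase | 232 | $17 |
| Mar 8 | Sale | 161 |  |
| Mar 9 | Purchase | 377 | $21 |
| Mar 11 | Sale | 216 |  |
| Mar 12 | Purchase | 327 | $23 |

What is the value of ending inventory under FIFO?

Ending inventory = $14,094

Mar 6, 76 sold [FIFO — oldest first]: 76 @ $15 = $1,140
Mar 8, 161 sold [FIFO — oldest first]: 81 @ $17 + 80 @ $17 = $2,737
Mar 11, 216 sold [FIFO — oldest first]: 152 @ $17 + 64 @ $21 = $3,928
Total COGS = $1,140 + $2,737 + $3,928 = $7,805
Ending inventory: 313 @ $21 + 327 @ $23 = $14,094
Check: goods available $21,899 = COGS $7,805 + ending $14,094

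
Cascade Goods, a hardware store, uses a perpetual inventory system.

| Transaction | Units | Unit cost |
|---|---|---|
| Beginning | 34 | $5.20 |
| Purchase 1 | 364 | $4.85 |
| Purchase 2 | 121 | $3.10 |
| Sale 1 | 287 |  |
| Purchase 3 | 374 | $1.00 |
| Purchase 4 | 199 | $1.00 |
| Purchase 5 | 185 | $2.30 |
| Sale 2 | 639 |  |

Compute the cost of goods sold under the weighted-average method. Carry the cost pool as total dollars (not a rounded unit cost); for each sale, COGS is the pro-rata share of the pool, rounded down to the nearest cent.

COGS = $2,594.52

After Beginning: 34 on hand, pool $176.80 (≈ $5.2000 each)
After Purchase 1: 398 on hand, pool $1,942.20 (≈ $4.8799 each)
After Purchase 2: 519 on hand, pool $2,317.30 (≈ $4.4649 each)
Sale 1, sell 287: 287/519 × $2,317.30 → $1,281.43
After Purchase 3: 606 on hand, pool $1,409.87 (≈ $2.3265 each)
After Purchase 4: 805 on hand, pool $1,608.87 (≈ $1.9986 each)
After Purchase 5: 990 on hand, pool $2,034.37 (≈ $2.0549 each)
Sale 2, sell 639: 639/990 × $2,034.37 → $1,313.09
Total COGS = $1,281.43 + $1,313.09 = $2,594.52
Ending inventory (cost pool remaining) = $721.28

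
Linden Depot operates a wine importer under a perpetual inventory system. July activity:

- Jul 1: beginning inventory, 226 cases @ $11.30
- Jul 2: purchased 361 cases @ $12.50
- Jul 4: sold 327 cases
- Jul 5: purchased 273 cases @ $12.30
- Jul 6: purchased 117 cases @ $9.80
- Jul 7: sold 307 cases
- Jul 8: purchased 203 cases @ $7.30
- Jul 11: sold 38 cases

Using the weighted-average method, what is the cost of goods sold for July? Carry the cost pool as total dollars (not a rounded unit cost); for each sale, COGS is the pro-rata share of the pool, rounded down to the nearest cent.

After Jul 1: 226 on hand, pool $2,553.80 (≈ $11.3000 each)
After Jul 2: 587 on hand, pool $7,066.30 (≈ $12.0380 each)
Jul 4, sell 327: 327/587 × $7,066.30 → $3,936.42
After Jul 5: 533 on hand, pool $6,487.78 (≈ $12.1722 each)
After Jul 6: 650 on hand, pool $7,634.38 (≈ $11.7452 each)
Jul 7, sell 307: 307/650 × $7,634.38 → $3,605.77
After Jul 8: 546 on hand, pool $5,510.51 (≈ $10.0925 each)
Jul 11, sell 38: 38/546 × $5,510.51 → $383.51
Total COGS = $3,936.42 + $3,605.77 + $383.51 = $7,925.70
Ending inventory (cost pool remaining) = $5,127.00

COGS = $7,925.70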